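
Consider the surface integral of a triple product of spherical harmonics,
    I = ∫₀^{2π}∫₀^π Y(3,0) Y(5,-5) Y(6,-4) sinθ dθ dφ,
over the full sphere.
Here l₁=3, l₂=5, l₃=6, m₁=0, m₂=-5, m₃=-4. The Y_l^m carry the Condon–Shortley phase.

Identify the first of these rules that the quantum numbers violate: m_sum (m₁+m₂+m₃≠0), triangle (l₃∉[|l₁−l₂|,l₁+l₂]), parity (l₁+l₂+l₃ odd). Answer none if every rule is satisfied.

azimuthal sum: 0 − 5 − 4 = -9  ✗
2 ≤ 6 ≤ 8 (triangle on l)
L = 3 + 5 + 6 = 14 (even)

m_sum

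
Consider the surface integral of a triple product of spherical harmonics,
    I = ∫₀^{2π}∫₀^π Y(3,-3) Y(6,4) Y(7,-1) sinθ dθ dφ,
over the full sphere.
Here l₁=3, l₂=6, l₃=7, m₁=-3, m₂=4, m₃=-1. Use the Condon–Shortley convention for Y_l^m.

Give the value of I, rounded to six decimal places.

m-sum 0 ✓  L=16 even ✓  3≤7≤9 ✓
Π(2lᵢ+1) = 7×13×15 = 1365
triangle coeff Δ(3,6,7) = 1/2042040
Σ_t [0,2]: t=0:+1/207360 t=1:−1/57600 t=2:+1/207360 = -1/129600
(3j)²=168/12155 [(3 6 7; 0 0 0)], sign=+1
Σ_t [2,2]: t=2:+1/3870720 = 1/3870720
(3j)²=675/136136 [(3 6 7; -3 4 -1)], sign=+1
⇒ 4πI² = 42525/454597
I = (+1)√(42525/454597/(4π)) = 0.08627877

0.086279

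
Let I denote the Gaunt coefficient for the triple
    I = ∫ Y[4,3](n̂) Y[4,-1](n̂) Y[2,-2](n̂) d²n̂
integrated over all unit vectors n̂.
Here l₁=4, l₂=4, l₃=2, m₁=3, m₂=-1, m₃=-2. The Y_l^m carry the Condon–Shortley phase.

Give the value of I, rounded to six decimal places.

m-sum 0 ✓  L=10 even ✓  0≤2≤8 ✓
Π(2lᵢ+1) = 9×9×5 = 405
triangle coeff Δ(4,4,2) = 1/13860
Σ_t [2,4]: t=2:+1/192 t=3:−1/36 t=4:+1/192 = -5/288
(3j)²=20/693 [(4 4 2; 0 0 0)], sign=-1
Σ_t [1,1]: t=1:−1/480 = -1/480
(3j)²=3/110 [(4 4 2; 3 -1 -2)], sign=-1
⇒ 4πI² = 270/847
I = (+1)√(270/847/(4π)) = 0.15927046

0.159270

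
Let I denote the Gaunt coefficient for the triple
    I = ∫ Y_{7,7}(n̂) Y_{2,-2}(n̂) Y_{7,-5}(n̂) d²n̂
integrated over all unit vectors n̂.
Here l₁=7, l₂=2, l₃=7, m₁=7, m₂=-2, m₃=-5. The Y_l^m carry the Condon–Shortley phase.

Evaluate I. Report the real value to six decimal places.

0.066694

Rules hold: Σm=0, L=16 even, 5≤7≤9.
N = 15·5·15 = 1125
Δ = 2!·12!·2!/17! = 1/185640
Racah Σ t=0..2: t=0:+1/2419200 t=1:−1/518400 t=2:+1/2419200 = -1/907200
⇒ 3j(7 2 7; 0 0 0)² = 56/3315, sgn +1
Racah Σ t=0..0: t=0:+1/1916006400 = 1/1916006400
⇒ 3j(7 2 7; 7 -2 -5)² = 1/340, sgn +1
4πI² = N·(3j₀)²·(3jₘ)² = 210/3757
I = +1·√(0.0558957/4π) = 0.06669359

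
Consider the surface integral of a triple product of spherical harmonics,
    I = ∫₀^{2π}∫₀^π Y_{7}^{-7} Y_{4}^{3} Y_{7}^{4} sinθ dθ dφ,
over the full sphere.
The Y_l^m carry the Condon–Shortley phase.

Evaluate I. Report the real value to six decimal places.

Checks pass: Σm=0; 18 even; l₃=7∈[3,11].
(2·7+1)(2·4+1)(2·7+1) = 2025
Δ: 4! 10! 4! / 19! → 1/58198140
sum: t=0:+1/17418240 t=1:−1/622080 t=2:+1/230400 t=3:−1/622080 t=4:+1/17418240 = 1/806400
3j²(7 4 7; 0 0 0) = Δ·Π!·Σ² = 2268/230945  (sign -1)
sum: t=4:+1/522547200 = 1/522547200
3j²(7 4 7; -7 3 4) = Δ·Π!·Σ² = 77/11628  (sign -1)
combine: 4πI² = 2025·2268/230945·77/11628 = 178605/1356277
take √, sign +1: I = 0.10236881

0.102369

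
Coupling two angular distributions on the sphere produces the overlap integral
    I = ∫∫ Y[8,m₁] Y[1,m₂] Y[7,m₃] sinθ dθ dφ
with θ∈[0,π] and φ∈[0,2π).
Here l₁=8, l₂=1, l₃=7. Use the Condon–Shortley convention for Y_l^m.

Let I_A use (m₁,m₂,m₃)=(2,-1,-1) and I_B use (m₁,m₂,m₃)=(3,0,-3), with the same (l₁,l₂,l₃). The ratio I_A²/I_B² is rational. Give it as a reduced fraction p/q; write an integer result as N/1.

9/11

Shared (l₁,l₂,l₃)=(8,1,7): N and (l;000)² cancel in I_A²/I_B².
A: Δ = 2!·14!·0!/17! = 1/2040; Racah Σ t=0..0: t=0:+1/58060800 = 1/58060800; ⇒ 3j(8 1 7; 2 -1 -1)² = 3/136, sgn +1
B: Δ = 2!·14!·0!/17! = 1/2040; Racah Σ t=1..1: t=1:−1/87091200 = -1/87091200; ⇒ 3j(8 1 7; 3 0 -3)² = 11/408, sgn -1
I_A²/I_B² = (3/136)/(11/408) = 9/11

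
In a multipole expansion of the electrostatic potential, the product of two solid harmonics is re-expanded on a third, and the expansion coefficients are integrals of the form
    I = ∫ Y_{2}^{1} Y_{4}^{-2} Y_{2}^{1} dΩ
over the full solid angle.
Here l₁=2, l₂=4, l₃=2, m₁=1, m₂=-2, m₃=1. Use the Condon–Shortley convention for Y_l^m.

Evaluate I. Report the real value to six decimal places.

Checks pass: Σm=0; 8 even; l₃=2∈[2,6].
(2·2+1)(2·4+1)(2·2+1) = 225
Δ: 4! 0! 4! / 9! → 1/630
sum: t=2:+1/16 = 1/16
3j²(2 4 2; 0 0 0) = Δ·Π!·Σ² = 2/35  (sign +1)
sum: t=1:−1/36 = -1/36
3j²(2 4 2; 1 -2 1) = Δ·Π!·Σ² = 4/63  (sign +1)
combine: 4πI² = 225·2/35·4/63 = 40/49
take √, sign +1: I = 0.25487487

0.254875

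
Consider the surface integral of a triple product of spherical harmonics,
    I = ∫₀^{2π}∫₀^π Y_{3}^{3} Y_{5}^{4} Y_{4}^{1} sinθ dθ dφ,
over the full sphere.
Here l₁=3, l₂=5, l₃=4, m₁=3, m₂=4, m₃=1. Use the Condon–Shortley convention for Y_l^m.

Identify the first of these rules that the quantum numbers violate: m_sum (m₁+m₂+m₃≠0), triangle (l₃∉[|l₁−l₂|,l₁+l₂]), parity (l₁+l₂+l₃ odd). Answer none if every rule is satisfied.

m_sum

m₁+m₂+m₃ = 3 + 4 + 1 = 8  ✗
triangle: |3−5|=2 ≤ l₃=4 ≤ 3+5=8
parity: l₁+l₂+l₃ = 12 is even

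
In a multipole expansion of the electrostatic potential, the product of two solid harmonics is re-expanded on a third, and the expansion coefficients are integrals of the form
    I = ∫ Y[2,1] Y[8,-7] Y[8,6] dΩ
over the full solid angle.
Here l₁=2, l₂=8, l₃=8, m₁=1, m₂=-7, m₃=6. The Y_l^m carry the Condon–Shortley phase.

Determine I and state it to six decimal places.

-0.193012

m-sum 0 ✓  L=18 even ✓  6≤8≤10 ✓
Π(2lᵢ+1) = 5×17×17 = 1445
triangle coeff Δ(2,8,8) = 1/348840
Σ_t [0,2]: t=0:+1/116121600 t=1:−1/25401600 t=2:+1/116121600 = -1/45158400
(3j)²=24/1615 [(2 8 8; 0 0 0)], sign=-1
Σ_t [0,1]: t=0:+1/12454041600 t=1:−1/174356582400 = 1/13412044800
(3j)²=169/7752 [(2 8 8; 1 -7 6)], sign=+1
⇒ 4πI² = 169/361
I = (-1)√(169/361/(4π)) = -0.19301223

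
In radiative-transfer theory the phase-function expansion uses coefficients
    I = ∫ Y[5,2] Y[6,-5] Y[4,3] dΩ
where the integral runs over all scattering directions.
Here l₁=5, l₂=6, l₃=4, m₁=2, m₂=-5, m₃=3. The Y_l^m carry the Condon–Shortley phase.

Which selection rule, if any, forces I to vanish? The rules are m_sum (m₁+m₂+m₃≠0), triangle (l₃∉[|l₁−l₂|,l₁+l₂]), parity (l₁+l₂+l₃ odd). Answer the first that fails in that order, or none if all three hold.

Σmᵢ = 0  ✓
l₃∈[|l₁−l₂|,l₁+l₂]=[1,11], have l₃=4  ✓
Σlᵢ = 15 ⇒ odd  ✗

parity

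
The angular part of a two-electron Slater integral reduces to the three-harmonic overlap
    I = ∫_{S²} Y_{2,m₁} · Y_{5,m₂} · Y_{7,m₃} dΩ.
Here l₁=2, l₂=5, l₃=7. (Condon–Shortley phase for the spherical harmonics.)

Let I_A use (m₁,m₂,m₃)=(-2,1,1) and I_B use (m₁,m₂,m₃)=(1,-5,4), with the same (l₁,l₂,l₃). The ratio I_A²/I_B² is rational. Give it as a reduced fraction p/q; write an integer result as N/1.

Shared (l₁,l₂,l₃)=(2,5,7): N and (l;000)² cancel in I_A²/I_B².
A: Δ = 0!·4!·10!/15! = 1/15015; Racah Σ t=0..0: t=0:+1/414720 = 1/414720; ⇒ 3j(2 5 7; -2 1 1)² = 2/429, sgn +1
B: Δ = 0!·4!·10!/15! = 1/15015; Racah Σ t=0..0: t=0:+1/21772800 = 1/21772800; ⇒ 3j(2 5 7; 1 -5 4)² = 1/1365, sgn -1
I_A²/I_B² = (2/429)/(1/1365) = 70/11

70/11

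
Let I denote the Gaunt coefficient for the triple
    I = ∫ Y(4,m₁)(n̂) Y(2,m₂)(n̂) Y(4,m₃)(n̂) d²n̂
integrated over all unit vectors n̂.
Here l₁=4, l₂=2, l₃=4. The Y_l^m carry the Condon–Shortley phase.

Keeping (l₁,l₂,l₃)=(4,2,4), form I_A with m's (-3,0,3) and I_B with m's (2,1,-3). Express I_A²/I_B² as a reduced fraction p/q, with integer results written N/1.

l's match ⇒ only the (l;m) 3-j factors differ between A and B.
A: triangle coeff Δ(4,2,4) = 1/13860; Σ_t [1,2]: t=1:−1/720 t=2:+1/480 = 1/1440; (3j)²=7/1980 [(4 2 4; -3 0 3)], sign=-1
B: triangle coeff Δ(4,2,4) = 1/13860; Σ_t [1,2]: t=1:−1/240 t=2:+1/1440 = -1/288; (3j)²=5/132 [(4 2 4; 2 1 -3)], sign=+1
I_A²/I_B² = (7/1980)/(5/132) = 7/75

7/75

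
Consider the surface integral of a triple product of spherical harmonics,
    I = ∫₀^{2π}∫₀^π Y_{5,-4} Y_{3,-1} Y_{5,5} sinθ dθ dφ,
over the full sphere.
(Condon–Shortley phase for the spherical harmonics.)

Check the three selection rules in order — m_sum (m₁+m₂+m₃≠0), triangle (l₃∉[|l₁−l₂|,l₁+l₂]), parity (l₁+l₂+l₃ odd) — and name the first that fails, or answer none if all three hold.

Σmᵢ = 0  ✓
l₃∈[|l₁−l₂|,l₁+l₂]=[2,8], have l₃=5  ✓
Σlᵢ = 13 ⇒ odd  ✗

parity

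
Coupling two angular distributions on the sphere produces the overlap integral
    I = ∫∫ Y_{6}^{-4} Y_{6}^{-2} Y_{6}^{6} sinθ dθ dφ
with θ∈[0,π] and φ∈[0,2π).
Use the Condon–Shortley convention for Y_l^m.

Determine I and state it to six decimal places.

-0.158872

m-sum 0 ✓  L=18 even ✓  0≤6≤12 ✓
Π(2lᵢ+1) = 13×13×13 = 2197
triangle coeff Δ(6,6,6) = 1/325909584
Σ_t [0,6]: t=0:+1/373248000 t=1:−1/1728000 t=2:+1/110592 t=3:−1/46656 t=4:+1/110592 t=5:−1/1728000 t=6:+1/373248000 = -7/1555200
(3j)²=400/46189 [(6 6 6; 0 0 0)], sign=-1
Σ_t [4,4]: t=4:+1/24883200 = 1/24883200
(3j)²=70/4199 [(6 6 6; -4 -2 6)], sign=+1
⇒ 4πI² = 364000/1147619
I = (-1)√(364000/1147619/(4π)) = -0.15887183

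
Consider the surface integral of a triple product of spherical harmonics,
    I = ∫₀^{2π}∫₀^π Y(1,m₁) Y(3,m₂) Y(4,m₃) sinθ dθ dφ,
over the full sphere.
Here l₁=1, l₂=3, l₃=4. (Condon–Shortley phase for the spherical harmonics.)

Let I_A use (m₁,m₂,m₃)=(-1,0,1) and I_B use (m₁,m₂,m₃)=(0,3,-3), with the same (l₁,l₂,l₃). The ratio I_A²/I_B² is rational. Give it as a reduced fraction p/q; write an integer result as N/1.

10/7

Shared (l₁,l₂,l₃)=(1,3,4): N and (l;000)² cancel in I_A²/I_B².
A: Δ = 0!·2!·6!/9! = 1/252; Racah Σ t=0..0: t=0:+1/72 = 1/72; ⇒ 3j(1 3 4; -1 0 1)² = 5/126, sgn -1
B: Δ = 0!·2!·6!/9! = 1/252; Racah Σ t=0..0: t=0:+1/720 = 1/720; ⇒ 3j(1 3 4; 0 3 -3)² = 1/36, sgn -1
I_A²/I_B² = (5/126)/(1/36) = 10/7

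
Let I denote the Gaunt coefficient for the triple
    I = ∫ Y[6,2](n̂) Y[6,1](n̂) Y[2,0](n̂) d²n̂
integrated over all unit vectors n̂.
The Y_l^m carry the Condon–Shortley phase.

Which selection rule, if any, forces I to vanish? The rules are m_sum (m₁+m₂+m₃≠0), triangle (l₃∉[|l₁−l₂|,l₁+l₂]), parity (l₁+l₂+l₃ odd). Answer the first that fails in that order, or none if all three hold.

m_sum

azimuthal sum: 2 + 1 + 0 = 3  ✗
0 ≤ 2 ≤ 12 (triangle on l)
L = 6 + 6 + 2 = 14 (even)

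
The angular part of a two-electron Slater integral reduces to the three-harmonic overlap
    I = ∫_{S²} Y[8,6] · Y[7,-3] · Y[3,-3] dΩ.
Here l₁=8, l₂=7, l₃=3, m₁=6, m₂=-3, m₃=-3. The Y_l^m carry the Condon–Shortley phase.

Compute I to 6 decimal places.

-0.170387

Rules hold: Σm=0, L=18 even, 1≤3≤15.
N = 17·15·7 = 1785
Δ = 12!·4!·2!/19! = 1/5290740
Racah Σ t=5..7: t=5:−1/7257600 t=6:+1/2073600 t=7:−1/7257600 = 1/4838400
⇒ 3j(8 7 3; 0 0 0)² = 252/20995, sgn -1
Racah Σ t=2..2: t=2:+1/348364800 = 1/348364800
⇒ 3j(8 7 3; 6 -3 -3)² = 11/646, sgn +1
4πI² = N·(3j₀)²·(3jₘ)² = 29106/79781
I = -1·√(0.364824/4π) = -0.17038705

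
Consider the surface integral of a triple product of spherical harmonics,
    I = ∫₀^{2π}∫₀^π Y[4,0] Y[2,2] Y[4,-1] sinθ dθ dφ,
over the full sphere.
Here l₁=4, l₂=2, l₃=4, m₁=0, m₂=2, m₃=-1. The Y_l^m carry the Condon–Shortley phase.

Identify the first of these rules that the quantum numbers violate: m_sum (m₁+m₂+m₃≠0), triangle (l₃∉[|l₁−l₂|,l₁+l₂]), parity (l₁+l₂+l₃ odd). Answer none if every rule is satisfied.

m_sum

azimuthal sum: 0 + 2 − 1 = 1  ✗
2 ≤ 4 ≤ 6 (triangle on l)
L = 4 + 2 + 4 = 10 (even)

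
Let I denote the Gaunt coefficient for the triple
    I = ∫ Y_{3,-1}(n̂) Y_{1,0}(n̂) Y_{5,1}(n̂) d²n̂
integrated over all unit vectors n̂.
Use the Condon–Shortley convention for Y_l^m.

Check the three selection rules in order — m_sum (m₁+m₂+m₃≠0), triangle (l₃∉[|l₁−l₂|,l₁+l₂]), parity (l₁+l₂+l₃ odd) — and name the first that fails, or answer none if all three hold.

triangle

Σmᵢ = 0  ✓
l₃∈[|l₁−l₂|,l₁+l₂]=[2,4], have l₃=5  ✗
Σlᵢ = 9 ⇒ odd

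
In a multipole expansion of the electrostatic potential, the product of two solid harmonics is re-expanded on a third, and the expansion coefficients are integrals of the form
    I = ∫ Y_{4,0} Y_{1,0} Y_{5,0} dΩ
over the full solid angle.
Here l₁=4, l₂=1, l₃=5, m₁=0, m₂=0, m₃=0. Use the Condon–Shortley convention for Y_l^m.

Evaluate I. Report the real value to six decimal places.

0.245532

m-sum 0 ✓  L=10 even ✓  3≤5≤5 ✓
Π(2lᵢ+1) = 9×3×11 = 297
triangle coeff Δ(4,1,5) = 1/495
Σ_t [0,0]: t=0:+1/576 = 1/576
(3j)²=5/99 [(4 1 5; 0 0 0)], sign=-1
(m-triple is (0,0,0) — same symbol as above.)
⇒ 4πI² = 25/33
I = (+1)√(25/33/(4π)) = 0.24553200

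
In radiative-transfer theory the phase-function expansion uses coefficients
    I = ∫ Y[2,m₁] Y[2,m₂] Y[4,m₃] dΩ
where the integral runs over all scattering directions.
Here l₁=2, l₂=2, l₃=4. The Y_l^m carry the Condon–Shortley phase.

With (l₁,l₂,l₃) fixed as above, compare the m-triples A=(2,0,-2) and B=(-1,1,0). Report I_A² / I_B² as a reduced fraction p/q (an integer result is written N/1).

Shared (l₁,l₂,l₃)=(2,2,4): N and (l;000)² cancel in I_A²/I_B².
A: Δ = 0!·4!·4!/9! = 1/630; Racah Σ t=0..0: t=0:+1/96 = 1/96; ⇒ 3j(2 2 4; 2 0 -2)² = 1/42, sgn +1
B: Δ = 0!·4!·4!/9! = 1/630; Racah Σ t=0..0: t=0:+1/36 = 1/36; ⇒ 3j(2 2 4; -1 1 0)² = 8/315, sgn +1
I_A²/I_B² = (1/42)/(8/315) = 15/16

15/16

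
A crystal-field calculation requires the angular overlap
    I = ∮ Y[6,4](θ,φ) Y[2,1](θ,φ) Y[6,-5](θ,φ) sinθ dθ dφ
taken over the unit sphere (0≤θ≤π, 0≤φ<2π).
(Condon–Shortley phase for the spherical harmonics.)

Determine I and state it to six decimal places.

Checks pass: Σm=0; 14 even; l₃=6∈[4,8].
(2·6+1)(2·2+1)(2·6+1) = 845
Δ: 2! 10! 2! / 15! → 1/90090
sum: t=0:+1/69120 t=1:−1/14400 t=2:+1/69120 = -7/172800
3j²(6 2 6; 0 0 0) = Δ·Π!·Σ² = 14/715  (sign -1)
sum: t=1:−1/725760 t=2:+1/7257600 = -1/806400
3j²(6 2 6; 4 1 -5) = Δ·Π!·Σ² = 27/910  (sign +1)
combine: 4πI² = 845·14/715·27/910 = 27/55
take √, sign -1: I = -0.19764945

-0.197649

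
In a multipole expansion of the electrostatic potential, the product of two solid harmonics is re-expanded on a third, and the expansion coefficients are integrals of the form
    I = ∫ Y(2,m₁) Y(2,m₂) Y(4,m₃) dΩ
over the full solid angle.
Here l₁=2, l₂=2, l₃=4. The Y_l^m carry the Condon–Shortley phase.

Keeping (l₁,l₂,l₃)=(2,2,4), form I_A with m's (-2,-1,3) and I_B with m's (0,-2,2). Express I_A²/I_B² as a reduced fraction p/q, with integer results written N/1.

Same 2,2,4: normalisation and zero-m 3j drop out of the ratio.
A: Δ: 0! 4! 4! / 9! → 1/630; sum: t=0:+1/144 = 1/144; 3j²(2 2 4; -2 -1 3) = Δ·Π!·Σ² = 1/18  (sign -1)
B: Δ: 0! 4! 4! / 9! → 1/630; sum: t=0:+1/96 = 1/96; 3j²(2 2 4; 0 -2 2) = Δ·Π!·Σ² = 1/42  (sign +1)
I_A²/I_B² = (1/18)/(1/42) = 7/3

7/3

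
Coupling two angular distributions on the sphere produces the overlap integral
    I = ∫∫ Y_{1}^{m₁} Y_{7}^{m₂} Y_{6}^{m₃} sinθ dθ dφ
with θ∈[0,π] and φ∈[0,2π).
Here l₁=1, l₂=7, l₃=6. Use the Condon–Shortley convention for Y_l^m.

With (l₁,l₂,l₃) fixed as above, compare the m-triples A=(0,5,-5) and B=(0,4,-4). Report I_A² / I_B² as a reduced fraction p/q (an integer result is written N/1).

8/11

Shared (l₁,l₂,l₃)=(1,7,6): N and (l;000)² cancel in I_A²/I_B².
A: Δ = 2!·0!·12!/15! = 1/1365; Racah Σ t=1..1: t=1:−1/39916800 = -1/39916800; ⇒ 3j(1 7 6; 0 5 -5)² = 8/455, sgn +1
B: Δ = 2!·0!·12!/15! = 1/1365; Racah Σ t=1..1: t=1:−1/7257600 = -1/7257600; ⇒ 3j(1 7 6; 0 4 -4)² = 11/455, sgn -1
I_A²/I_B² = (8/455)/(11/455) = 8/11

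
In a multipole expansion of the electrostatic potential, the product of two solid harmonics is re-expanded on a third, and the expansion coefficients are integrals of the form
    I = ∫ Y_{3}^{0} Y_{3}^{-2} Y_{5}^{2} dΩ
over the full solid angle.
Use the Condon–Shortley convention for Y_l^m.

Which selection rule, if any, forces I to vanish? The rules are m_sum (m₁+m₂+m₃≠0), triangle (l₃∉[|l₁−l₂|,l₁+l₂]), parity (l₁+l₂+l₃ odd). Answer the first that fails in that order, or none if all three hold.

parity

m₁+m₂+m₃ = 0 − 2 + 2 = 0  ✓
triangle: |3−3|=0 ≤ l₃=5 ≤ 3+3=6  ✓
parity: l₁+l₂+l₃ = 11 is odd  ✗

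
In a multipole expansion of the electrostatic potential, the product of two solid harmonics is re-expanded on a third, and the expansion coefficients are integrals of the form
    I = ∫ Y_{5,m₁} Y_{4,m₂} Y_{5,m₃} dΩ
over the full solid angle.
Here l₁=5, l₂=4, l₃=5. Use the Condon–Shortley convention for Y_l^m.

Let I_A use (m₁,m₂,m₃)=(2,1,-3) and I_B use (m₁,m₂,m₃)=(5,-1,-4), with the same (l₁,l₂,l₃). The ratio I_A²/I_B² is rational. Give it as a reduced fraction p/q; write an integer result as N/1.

Shared (l₁,l₂,l₃)=(5,4,5): N and (l;000)² cancel in I_A²/I_B².
A: Δ = 4!·6!·4!/15! = 1/3153150; Racah Σ t=1..3: t=1:−1/6912 t=2:+1/2880 t=3:−1/17280 = 1/6912; ⇒ 3j(5 4 5; 2 1 -3)² = 5/429, sgn +1
B: Δ = 4!·6!·4!/15! = 1/3153150; Racah Σ t=0..0: t=0:+1/103680 = 1/103680; ⇒ 3j(5 4 5; 5 -1 -4)² = 4/143, sgn -1
I_A²/I_B² = (5/429)/(4/143) = 5/12

5/12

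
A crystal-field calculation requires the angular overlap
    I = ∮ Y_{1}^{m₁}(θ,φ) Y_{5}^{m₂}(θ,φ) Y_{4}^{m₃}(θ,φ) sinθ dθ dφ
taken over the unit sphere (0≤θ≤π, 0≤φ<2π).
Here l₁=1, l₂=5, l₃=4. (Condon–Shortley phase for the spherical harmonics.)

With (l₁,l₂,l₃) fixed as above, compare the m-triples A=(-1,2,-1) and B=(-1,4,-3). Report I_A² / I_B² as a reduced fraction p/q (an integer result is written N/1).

Same 1,5,4: normalisation and zero-m 3j drop out of the ratio.
A: Δ: 2! 0! 8! / 11! → 1/495; sum: t=2:+1/1440 = 1/1440; 3j²(1 5 4; -1 2 -1) = Δ·Π!·Σ² = 7/165  (sign -1)
B: Δ: 2! 0! 8! / 11! → 1/495; sum: t=2:+1/10080 = 1/10080; 3j²(1 5 4; -1 4 -3) = Δ·Π!·Σ² = 4/55  (sign -1)
I_A²/I_B² = (7/165)/(4/55) = 7/12

7/12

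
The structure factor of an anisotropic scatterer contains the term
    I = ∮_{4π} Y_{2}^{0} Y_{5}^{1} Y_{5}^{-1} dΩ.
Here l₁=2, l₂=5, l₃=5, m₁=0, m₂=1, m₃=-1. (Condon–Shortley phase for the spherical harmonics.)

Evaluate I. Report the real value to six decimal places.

Rules hold: Σm=0, L=12 even, 3≤5≤7.
N = 5·11·11 = 605
Δ = 2!·2!·8!/13! = 1/38610
Racah Σ t=0..2: t=0:+1/2880 t=1:−1/576 t=2:+1/2880 = -1/960
⇒ 3j(2 5 5; 0 0 0)² = 10/429, sgn +1
Racah Σ t=0..2: t=0:+1/5760 t=1:−1/720 t=2:+1/2304 = -1/1280
⇒ 3j(2 5 5; 0 1 -1)² = 27/1430, sgn -1
4πI² = N·(3j₀)²·(3jₘ)² = 45/169
I = -1·√(0.266272/4π) = -0.14556534

-0.145565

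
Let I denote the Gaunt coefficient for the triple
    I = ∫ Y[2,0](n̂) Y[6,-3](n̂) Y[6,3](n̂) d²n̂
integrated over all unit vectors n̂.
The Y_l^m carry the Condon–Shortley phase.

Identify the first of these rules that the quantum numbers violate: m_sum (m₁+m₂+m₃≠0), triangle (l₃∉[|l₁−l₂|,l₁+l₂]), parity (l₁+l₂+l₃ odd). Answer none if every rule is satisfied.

m₁+m₂+m₃ = 0 − 3 + 3 = 0  ✓
triangle: |2−6|=4 ≤ l₃=6 ≤ 2+6=8  ✓
parity: l₁+l₂+l₃ = 14 is even  ✓

none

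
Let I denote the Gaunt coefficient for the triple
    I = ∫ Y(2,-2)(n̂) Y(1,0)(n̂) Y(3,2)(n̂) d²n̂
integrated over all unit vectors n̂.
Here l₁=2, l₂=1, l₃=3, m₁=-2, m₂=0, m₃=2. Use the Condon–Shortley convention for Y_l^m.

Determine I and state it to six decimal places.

Rules hold: Σm=0, L=6 even, 1≤3≤3.
N = 5·3·7 = 105
Δ = 0!·4!·2!/7! = 1/105
Racah Σ t=0..0: t=0:+1/4 = 1/4
⇒ 3j(2 1 3; 0 0 0)² = 3/35, sgn -1
Racah Σ t=0..0: t=0:+1/24 = 1/24
⇒ 3j(2 1 3; -2 0 2)² = 1/21, sgn -1
4πI² = N·(3j₀)²·(3jₘ)² = 3/7
I = +1·√(0.428571/4π) = 0.18467439

0.184674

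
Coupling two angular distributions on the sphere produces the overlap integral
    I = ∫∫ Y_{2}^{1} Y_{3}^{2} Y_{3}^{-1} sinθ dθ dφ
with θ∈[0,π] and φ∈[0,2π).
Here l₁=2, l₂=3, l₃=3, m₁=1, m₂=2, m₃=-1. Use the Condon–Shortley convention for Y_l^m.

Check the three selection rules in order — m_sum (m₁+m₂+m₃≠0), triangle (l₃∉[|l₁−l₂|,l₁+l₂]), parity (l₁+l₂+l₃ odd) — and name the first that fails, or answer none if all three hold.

Σmᵢ = 2  ✗
l₃∈[|l₁−l₂|,l₁+l₂]=[1,5], have l₃=3
Σlᵢ = 8 ⇒ even

m_sum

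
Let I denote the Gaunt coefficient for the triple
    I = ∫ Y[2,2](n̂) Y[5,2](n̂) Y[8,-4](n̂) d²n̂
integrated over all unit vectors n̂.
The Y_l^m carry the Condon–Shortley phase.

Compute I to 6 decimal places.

triangle: need 3≤l₃≤7, have 8; I=0

0.000000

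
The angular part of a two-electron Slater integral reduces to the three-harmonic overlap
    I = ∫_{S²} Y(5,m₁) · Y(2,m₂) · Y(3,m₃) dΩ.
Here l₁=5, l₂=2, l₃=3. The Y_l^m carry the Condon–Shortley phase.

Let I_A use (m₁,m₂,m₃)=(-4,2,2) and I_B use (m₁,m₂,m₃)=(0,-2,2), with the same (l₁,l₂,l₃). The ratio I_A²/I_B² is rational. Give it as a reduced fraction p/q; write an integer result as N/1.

126/5

Shared (l₁,l₂,l₃)=(5,2,3): N and (l;000)² cancel in I_A²/I_B².
A: Δ = 4!·6!·0!/11! = 1/2310; Racah Σ t=4..4: t=4:+1/2880 = 1/2880; ⇒ 3j(5 2 3; -4 2 2)² = 3/55, sgn -1
B: Δ = 4!·6!·0!/11! = 1/2310; Racah Σ t=0..0: t=0:+1/2880 = 1/2880; ⇒ 3j(5 2 3; 0 -2 2)² = 1/462, sgn -1
I_A²/I_B² = (3/55)/(1/462) = 126/5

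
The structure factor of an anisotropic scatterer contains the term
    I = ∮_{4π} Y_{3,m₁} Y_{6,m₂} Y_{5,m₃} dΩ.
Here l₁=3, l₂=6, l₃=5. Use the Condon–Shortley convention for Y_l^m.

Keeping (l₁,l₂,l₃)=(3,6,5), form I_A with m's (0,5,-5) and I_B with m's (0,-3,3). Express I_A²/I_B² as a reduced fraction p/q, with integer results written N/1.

33/1

l's match ⇒ only the (l;m) 3-j factors differ between A and B.
A: triangle coeff Δ(3,6,5) = 1/675675; Σ_t [3,3]: t=3:−1/483840 = -1/483840; (3j)²=3/91 [(3 6 5; 0 5 -5)], sign=-1
B: triangle coeff Δ(3,6,5) = 1/675675; Σ_t [1,3]: t=1:−1/17280 t=2:+1/20160 t=3:−1/483840 = -1/96768; (3j)²=1/1001 [(3 6 5; 0 -3 3)], sign=-1
I_A²/I_B² = (3/91)/(1/1001) = 33/1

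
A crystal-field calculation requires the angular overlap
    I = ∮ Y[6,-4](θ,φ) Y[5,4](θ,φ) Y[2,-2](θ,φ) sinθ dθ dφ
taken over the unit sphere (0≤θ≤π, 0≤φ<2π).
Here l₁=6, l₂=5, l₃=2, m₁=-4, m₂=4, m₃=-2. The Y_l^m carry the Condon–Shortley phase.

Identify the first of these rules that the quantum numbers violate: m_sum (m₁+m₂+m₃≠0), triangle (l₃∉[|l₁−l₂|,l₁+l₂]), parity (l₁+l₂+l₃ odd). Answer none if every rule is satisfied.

Σmᵢ = -2  ✗
l₃∈[|l₁−l₂|,l₁+l₂]=[1,11], have l₃=2
Σlᵢ = 13 ⇒ odd

m_sum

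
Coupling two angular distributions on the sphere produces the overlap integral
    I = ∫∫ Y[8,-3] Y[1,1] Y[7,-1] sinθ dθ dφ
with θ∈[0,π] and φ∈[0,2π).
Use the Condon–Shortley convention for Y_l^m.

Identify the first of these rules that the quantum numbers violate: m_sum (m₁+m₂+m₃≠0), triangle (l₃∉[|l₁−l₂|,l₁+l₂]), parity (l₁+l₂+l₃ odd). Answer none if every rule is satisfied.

m₁+m₂+m₃ = -3 + 1 − 1 = -3  ✗
triangle: |8−1|=7 ≤ l₃=7 ≤ 8+1=9
parity: l₁+l₂+l₃ = 16 is even

m_sum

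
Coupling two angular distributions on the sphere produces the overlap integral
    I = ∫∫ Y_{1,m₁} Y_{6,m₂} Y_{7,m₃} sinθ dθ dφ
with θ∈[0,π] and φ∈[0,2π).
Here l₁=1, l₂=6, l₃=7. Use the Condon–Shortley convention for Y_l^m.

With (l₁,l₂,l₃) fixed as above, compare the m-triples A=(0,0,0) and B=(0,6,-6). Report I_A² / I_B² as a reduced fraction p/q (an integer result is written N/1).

49/13

l's match ⇒ only the (l;m) 3-j factors differ between A and B.
A: triangle coeff Δ(1,6,7) = 1/1365; Σ_t [0,0]: t=0:+1/518400 = 1/518400; (3j)²=7/195 [(1 6 7; 0 0 0)], sign=-1
B: triangle coeff Δ(1,6,7) = 1/1365; Σ_t [0,0]: t=0:+1/479001600 = 1/479001600; (3j)²=1/105 [(1 6 7; 0 6 -6)], sign=-1
I_A²/I_B² = (7/195)/(1/105) = 49/13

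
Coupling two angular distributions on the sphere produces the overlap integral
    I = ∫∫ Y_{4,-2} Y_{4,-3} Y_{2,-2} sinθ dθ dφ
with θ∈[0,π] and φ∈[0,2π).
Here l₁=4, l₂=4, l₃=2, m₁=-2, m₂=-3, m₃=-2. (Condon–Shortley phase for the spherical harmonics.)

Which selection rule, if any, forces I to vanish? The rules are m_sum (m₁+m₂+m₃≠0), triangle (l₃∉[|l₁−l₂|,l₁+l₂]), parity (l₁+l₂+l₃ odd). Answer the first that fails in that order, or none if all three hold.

Σmᵢ = -7  ✗
l₃∈[|l₁−l₂|,l₁+l₂]=[0,8], have l₃=2
Σlᵢ = 10 ⇒ even

m_sum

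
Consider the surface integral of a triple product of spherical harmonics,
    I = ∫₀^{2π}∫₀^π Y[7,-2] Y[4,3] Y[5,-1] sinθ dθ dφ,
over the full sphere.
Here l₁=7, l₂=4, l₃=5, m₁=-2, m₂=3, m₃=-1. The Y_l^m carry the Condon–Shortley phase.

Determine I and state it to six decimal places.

Checks pass: Σm=0; 16 even; l₃=5∈[3,11].
(2·7+1)(2·4+1)(2·5+1) = 1485
Δ: 6! 8! 2! / 17! → 1/6126120
sum: t=2:+1/69120 t=3:−1/20736 t=4:+1/69120 = -1/51840
3j²(7 4 5; 0 0 0) = Δ·Π!·Σ² = 280/21879  (sign +1)
sum: t=5:−1/138240 t=6:+1/518400 = -11/2073600
3j²(7 4 5; -2 3 -1) = Δ·Π!·Σ² = 77/4420  (sign -1)
combine: 4πI² = 1485·280/21879·77/4420 = 16170/48841
take √, sign -1: I = -0.16231468

-0.162315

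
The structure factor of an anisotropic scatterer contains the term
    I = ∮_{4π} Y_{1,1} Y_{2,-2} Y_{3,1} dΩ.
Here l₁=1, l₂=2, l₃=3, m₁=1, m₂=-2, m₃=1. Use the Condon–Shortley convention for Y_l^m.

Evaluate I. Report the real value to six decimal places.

-0.082589

m-sum 0 ✓  L=6 even ✓  1≤3≤3 ✓
Π(2lᵢ+1) = 3×5×7 = 105
triangle coeff Δ(1,2,3) = 1/105
Σ_t [0,0]: t=0:+1/4 = 1/4
(3j)²=3/35 [(1 2 3; 0 0 0)], sign=-1
Σ_t [0,0]: t=0:+1/48 = 1/48
(3j)²=1/105 [(1 2 3; 1 -2 1)], sign=+1
⇒ 4πI² = 3/35
I = (-1)√(3/35/(4π)) = -0.08258890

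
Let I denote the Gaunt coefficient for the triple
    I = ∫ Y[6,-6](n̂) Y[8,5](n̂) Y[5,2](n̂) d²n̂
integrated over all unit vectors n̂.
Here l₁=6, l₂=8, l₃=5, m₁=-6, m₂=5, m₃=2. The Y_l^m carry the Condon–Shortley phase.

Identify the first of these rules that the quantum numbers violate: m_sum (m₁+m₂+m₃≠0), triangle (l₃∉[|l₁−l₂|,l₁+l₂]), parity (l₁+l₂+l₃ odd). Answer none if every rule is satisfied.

azimuthal sum: -6 + 5 + 2 = 1  ✗
2 ≤ 5 ≤ 14 (triangle on l)
L = 6 + 8 + 5 = 19 (odd)

m_sum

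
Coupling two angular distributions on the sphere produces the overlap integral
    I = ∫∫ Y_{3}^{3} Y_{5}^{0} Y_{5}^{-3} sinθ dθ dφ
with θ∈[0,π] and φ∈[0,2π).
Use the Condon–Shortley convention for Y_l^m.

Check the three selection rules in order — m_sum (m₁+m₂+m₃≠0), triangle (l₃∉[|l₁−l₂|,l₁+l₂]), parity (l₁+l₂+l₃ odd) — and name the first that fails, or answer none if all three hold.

m₁+m₂+m₃ = 3 + 0 − 3 = 0  ✓
triangle: |3−5|=2 ≤ l₃=5 ≤ 3+5=8  ✓
parity: l₁+l₂+l₃ = 13 is odd  ✗

parity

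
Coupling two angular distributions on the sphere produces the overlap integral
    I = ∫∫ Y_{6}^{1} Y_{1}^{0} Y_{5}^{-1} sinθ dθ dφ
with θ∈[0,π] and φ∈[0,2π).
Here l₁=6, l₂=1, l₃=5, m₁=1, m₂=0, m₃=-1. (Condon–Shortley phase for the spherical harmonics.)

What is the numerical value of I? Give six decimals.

Rules hold: Σm=0, L=12 even, 5≤5≤7.
N = 13·3·11 = 429
Δ = 2!·10!·0!/13! = 1/858
Racah Σ t=1..1: t=1:−1/14400 = -1/14400
⇒ 3j(6 1 5; 0 0 0)² = 6/143, sgn +1
Racah Σ t=1..1: t=1:−1/17280 = -1/17280
⇒ 3j(6 1 5; 1 0 -1)² = 35/858, sgn -1
4πI² = N·(3j₀)²·(3jₘ)² = 105/143
I = -1·√(0.734266/4π) = -0.24172507

-0.241725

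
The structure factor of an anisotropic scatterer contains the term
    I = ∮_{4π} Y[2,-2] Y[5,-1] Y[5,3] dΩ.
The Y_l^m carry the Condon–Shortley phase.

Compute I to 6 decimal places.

m-sum 0 ✓  L=12 even ✓  3≤5≤7 ✓
Π(2lᵢ+1) = 5×11×11 = 605
triangle coeff Δ(2,5,5) = 1/38610
Σ_t [0,2]: t=0:+1/2880 t=1:−1/576 t=2:+1/2880 = -1/960
(3j)²=10/429 [(2 5 5; 0 0 0)], sign=+1
Σ_t [2,2]: t=2:+1/5760 = 1/5760
(3j)²=56/2145 [(2 5 5; -2 -1 3)], sign=+1
⇒ 4πI² = 560/1521
I = (+1)√(560/1521/(4π)) = 0.17116875

0.171169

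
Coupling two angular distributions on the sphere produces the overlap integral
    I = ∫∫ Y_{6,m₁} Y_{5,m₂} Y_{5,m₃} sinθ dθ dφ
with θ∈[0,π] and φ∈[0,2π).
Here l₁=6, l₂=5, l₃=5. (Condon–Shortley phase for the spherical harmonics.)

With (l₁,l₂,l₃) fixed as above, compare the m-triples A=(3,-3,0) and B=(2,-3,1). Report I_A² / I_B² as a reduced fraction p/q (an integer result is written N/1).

375/242

Same 6,5,5: normalisation and zero-m 3j drop out of the ratio.
A: Δ: 6! 6! 4! / 17! → 1/28588560; sum: t=0:+1/103680 t=1:−1/34560 t=2:+1/138240 = -1/82944; 3j²(6 5 5; 3 -3 0) = Δ·Π!·Σ² = 125/9724  (sign +1)
B: Δ: 6! 6! 4! / 17! → 1/28588560; sum: t=0:+1/138240 t=1:−1/25920 t=2:+1/55296 = -11/829440; 3j²(6 5 5; 2 -3 1) = Δ·Π!·Σ² = 11/1326  (sign -1)
I_A²/I_B² = (125/9724)/(11/1326) = 375/242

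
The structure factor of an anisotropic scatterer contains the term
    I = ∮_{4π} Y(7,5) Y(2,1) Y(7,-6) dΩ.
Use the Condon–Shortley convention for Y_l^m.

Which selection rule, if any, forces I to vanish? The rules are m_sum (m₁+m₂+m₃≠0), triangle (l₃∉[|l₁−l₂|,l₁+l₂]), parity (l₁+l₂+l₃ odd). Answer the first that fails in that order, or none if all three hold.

Σmᵢ = 0  ✓
l₃∈[|l₁−l₂|,l₁+l₂]=[5,9], have l₃=7  ✓
Σlᵢ = 16 ⇒ even  ✓

none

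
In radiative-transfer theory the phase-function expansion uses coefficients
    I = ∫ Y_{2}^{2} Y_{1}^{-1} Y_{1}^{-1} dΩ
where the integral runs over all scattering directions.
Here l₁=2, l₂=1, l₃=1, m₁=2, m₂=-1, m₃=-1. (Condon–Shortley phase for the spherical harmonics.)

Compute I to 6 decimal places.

m-sum 0 ✓  L=4 even ✓  1≤1≤3 ✓
Π(2lᵢ+1) = 5×3×3 = 45
triangle coeff Δ(2,1,1) = 1/30
Σ_t [1,1]: t=1:−1/1 = -1/1
(3j)²=2/15 [(2 1 1; 0 0 0)], sign=+1
Σ_t [0,0]: t=0:+1/4 = 1/4
(3j)²=1/5 [(2 1 1; 2 -1 -1)], sign=+1
⇒ 4πI² = 6/5
I = (+1)√(6/5/(4π)) = 0.30901936

0.309019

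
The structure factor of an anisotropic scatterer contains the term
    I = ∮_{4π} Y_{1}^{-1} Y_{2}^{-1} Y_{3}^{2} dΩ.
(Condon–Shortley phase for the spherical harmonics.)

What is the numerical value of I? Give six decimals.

0.261169

Rules hold: Σm=0, L=6 even, 1≤3≤3.
N = 3·5·7 = 105
Δ = 0!·2!·4!/7! = 1/105
Racah Σ t=0..0: t=0:+1/4 = 1/4
⇒ 3j(1 2 3; 0 0 0)² = 3/35, sgn -1
Racah Σ t=0..0: t=0:+1/12 = 1/12
⇒ 3j(1 2 3; -1 -1 2)² = 2/21, sgn -1
4πI² = N·(3j₀)²·(3jₘ)² = 6/7
I = +1·√(0.857143/4π) = 0.26116903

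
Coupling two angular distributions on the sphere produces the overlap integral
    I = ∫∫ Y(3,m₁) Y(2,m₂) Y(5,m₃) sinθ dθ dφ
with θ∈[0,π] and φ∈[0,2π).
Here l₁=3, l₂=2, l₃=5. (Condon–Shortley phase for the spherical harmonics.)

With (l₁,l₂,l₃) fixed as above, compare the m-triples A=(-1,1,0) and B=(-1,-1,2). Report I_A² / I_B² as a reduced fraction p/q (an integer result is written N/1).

10/21

l's match ⇒ only the (l;m) 3-j factors differ between A and B.
A: triangle coeff Δ(3,2,5) = 1/2310; Σ_t [0,0]: t=0:+1/288 = 1/288; (3j)²=5/231 [(3 2 5; -1 1 0)], sign=-1
B: triangle coeff Δ(3,2,5) = 1/2310; Σ_t [0,0]: t=0:+1/288 = 1/288; (3j)²=1/22 [(3 2 5; -1 -1 2)], sign=-1
I_A²/I_B² = (5/231)/(1/22) = 10/21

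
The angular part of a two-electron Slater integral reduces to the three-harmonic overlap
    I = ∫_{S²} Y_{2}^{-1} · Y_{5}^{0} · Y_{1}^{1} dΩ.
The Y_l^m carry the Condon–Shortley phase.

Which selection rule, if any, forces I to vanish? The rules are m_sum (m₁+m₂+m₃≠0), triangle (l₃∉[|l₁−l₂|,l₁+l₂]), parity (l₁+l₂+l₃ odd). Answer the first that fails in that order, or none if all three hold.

triangle

azimuthal sum: -1 + 0 + 1 = 0  ✓
3 ≤ 1 ≤ 7 (triangle on l)  ✗
L = 2 + 5 + 1 = 8 (even)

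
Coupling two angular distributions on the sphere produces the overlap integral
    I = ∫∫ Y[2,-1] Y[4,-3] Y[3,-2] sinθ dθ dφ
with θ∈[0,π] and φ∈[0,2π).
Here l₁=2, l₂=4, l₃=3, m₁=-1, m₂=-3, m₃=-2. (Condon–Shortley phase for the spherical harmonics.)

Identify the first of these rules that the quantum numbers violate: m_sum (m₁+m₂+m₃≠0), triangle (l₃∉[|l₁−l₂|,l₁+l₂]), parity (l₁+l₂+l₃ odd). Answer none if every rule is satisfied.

azimuthal sum: -1 − 3 − 2 = -6  ✗
2 ≤ 3 ≤ 6 (triangle on l)
L = 2 + 4 + 3 = 9 (odd)

m_sum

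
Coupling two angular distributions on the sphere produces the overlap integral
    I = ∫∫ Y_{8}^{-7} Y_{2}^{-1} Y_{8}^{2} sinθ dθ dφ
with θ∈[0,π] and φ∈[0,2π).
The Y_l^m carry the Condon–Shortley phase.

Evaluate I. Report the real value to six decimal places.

m-sum = -7 − 1 + 2 = -6 ≠ 0 ⇒ I = 0

0.000000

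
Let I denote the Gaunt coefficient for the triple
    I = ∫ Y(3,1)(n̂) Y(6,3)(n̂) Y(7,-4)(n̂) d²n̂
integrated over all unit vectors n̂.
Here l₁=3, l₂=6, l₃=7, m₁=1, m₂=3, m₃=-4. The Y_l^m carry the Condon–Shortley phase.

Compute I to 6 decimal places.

0.140186

Rules hold: Σm=0, L=16 even, 3≤7≤9.
N = 7·13·15 = 1365
Δ = 2!·4!·10!/17! = 1/2042040
Racah Σ t=0..2: t=0:+1/207360 t=1:−1/57600 t=2:+1/207360 = -1/129600
⇒ 3j(3 6 7; 0 0 0)² = 168/12155, sgn +1
Racah Σ t=0..2: t=0:+1/2903040 t=1:−1/483840 t=2:+1/1451520 = -1/967680
⇒ 3j(3 6 7; 1 3 -4)² = 81/6188, sgn +1
4πI² = N·(3j₀)²·(3jₘ)² = 10206/41327
I = +1·√(0.246957/4π) = 0.14018641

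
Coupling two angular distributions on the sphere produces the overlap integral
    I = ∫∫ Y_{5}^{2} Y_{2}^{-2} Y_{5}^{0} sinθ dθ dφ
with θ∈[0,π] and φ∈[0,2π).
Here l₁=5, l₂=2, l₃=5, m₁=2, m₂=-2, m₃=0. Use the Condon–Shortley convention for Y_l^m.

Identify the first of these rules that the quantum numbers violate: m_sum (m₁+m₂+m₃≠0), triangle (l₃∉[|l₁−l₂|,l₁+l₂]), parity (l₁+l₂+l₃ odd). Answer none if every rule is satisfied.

azimuthal sum: 2 − 2 + 0 = 0  ✓
3 ≤ 5 ≤ 7 (triangle on l)  ✓
L = 5 + 2 + 5 = 12 (even)  ✓

none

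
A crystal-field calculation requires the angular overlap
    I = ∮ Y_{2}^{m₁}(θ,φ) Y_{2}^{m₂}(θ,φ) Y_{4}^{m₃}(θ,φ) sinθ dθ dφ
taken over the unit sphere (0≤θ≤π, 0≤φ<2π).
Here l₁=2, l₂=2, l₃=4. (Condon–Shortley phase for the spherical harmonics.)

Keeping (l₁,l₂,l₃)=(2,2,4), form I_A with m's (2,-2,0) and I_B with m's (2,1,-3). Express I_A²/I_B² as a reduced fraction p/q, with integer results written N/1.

l's match ⇒ only the (l;m) 3-j factors differ between A and B.
A: triangle coeff Δ(2,2,4) = 1/630; Σ_t [0,0]: t=0:+1/576 = 1/576; (3j)²=1/630 [(2 2 4; 2 -2 0)], sign=+1
B: triangle coeff Δ(2,2,4) = 1/630; Σ_t [0,0]: t=0:+1/144 = 1/144; (3j)²=1/18 [(2 2 4; 2 1 -3)], sign=-1
I_A²/I_B² = (1/630)/(1/18) = 1/35

1/35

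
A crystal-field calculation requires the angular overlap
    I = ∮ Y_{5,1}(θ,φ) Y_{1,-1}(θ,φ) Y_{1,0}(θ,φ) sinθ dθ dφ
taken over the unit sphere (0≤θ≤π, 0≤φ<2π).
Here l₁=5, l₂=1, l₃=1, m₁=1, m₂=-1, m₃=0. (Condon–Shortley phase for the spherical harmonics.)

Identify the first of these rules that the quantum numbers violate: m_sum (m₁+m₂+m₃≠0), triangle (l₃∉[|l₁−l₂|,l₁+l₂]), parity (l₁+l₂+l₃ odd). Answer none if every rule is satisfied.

triangle

m₁+m₂+m₃ = 1 − 1 + 0 = 0  ✓
triangle: |5−1|=4 ≤ l₃=1 ≤ 5+1=6  ✗
parity: l₁+l₂+l₃ = 7 is odd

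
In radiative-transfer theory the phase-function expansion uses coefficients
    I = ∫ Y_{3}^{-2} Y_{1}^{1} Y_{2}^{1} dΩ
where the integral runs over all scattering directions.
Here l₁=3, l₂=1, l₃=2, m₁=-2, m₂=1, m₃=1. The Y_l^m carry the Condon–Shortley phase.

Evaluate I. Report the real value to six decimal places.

Checks pass: Σm=0; 6 even; l₃=2∈[2,4].
(2·3+1)(2·1+1)(2·2+1) = 105
Δ: 2! 4! 0! / 7! → 1/105
sum: t=1:−1/4 = -1/4
3j²(3 1 2; 0 0 0) = Δ·Π!·Σ² = 3/35  (sign -1)
sum: t=2:+1/12 = 1/12
3j²(3 1 2; -2 1 1) = Δ·Π!·Σ² = 2/21  (sign -1)
combine: 4πI² = 105·3/35·2/21 = 6/7
take √, sign +1: I = 0.26116903

0.261169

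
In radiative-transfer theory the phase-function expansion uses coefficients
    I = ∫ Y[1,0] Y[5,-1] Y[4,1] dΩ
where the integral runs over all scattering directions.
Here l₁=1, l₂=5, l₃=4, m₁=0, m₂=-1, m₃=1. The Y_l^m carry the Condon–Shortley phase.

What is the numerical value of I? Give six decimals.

-0.240571

Checks pass: Σm=0; 10 even; l₃=4∈[4,6].
(2·1+1)(2·5+1)(2·4+1) = 297
Δ: 2! 0! 8! / 11! → 1/495
sum: t=1:−1/576 = -1/576
3j²(1 5 4; 0 0 0) = Δ·Π!·Σ² = 5/99  (sign -1)
sum: t=1:−1/720 = -1/720
3j²(1 5 4; 0 -1 1) = Δ·Π!·Σ² = 8/165  (sign +1)
combine: 4πI² = 297·5/99·8/165 = 8/11
take √, sign -1: I = -0.24057125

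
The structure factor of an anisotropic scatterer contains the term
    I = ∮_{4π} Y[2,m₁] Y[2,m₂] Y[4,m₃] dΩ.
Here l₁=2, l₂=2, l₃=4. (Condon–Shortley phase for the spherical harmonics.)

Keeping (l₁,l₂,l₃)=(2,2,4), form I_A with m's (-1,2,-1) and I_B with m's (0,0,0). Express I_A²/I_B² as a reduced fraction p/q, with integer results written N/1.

Shared (l₁,l₂,l₃)=(2,2,4): N and (l;000)² cancel in I_A²/I_B².
A: Δ = 0!·4!·4!/9! = 1/630; Racah Σ t=0..0: t=0:+1/144 = 1/144; ⇒ 3j(2 2 4; -1 2 -1)² = 1/126, sgn -1
B: Δ = 0!·4!·4!/9! = 1/630; Racah Σ t=0..0: t=0:+1/16 = 1/16; ⇒ 3j(2 2 4; 0 0 0)² = 2/35, sgn +1
I_A²/I_B² = (1/126)/(2/35) = 5/36

5/36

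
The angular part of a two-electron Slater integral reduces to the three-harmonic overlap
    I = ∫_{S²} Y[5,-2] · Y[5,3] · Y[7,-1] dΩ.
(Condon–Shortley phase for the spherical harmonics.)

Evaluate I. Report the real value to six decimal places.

Σlᵢ=17 odd — θ-integrand is odd under cosθ→−cosθ; I=0

0.000000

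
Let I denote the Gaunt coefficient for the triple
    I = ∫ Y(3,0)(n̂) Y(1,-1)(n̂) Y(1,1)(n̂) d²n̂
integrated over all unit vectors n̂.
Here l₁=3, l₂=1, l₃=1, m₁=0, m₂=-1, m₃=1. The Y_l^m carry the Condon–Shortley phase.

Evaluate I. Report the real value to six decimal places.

triangle: need 2≤l₃≤4, have 1; I=0

0.000000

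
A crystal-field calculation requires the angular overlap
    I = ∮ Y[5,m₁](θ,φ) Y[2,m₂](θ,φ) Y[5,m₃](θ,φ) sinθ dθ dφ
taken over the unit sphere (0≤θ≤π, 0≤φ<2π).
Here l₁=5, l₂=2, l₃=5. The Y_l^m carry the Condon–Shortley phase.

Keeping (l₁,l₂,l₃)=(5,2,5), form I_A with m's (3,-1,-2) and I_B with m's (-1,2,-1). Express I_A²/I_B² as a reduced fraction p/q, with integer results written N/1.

Shared (l₁,l₂,l₃)=(5,2,5): N and (l;000)² cancel in I_A²/I_B².
A: Δ = 2!·8!·2!/13! = 1/38610; Racah Σ t=0..1: t=0:+1/2880 t=1:−1/10080 = 1/4032; ⇒ 3j(5 2 5; 3 -1 -2)² = 10/429, sgn -1
B: Δ = 2!·8!·2!/13! = 1/38610; Racah Σ t=2..2: t=2:+1/2304 = 1/2304; ⇒ 3j(5 2 5; -1 2 -1)² = 5/143, sgn +1
I_A²/I_B² = (10/429)/(5/143) = 2/3

2/3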